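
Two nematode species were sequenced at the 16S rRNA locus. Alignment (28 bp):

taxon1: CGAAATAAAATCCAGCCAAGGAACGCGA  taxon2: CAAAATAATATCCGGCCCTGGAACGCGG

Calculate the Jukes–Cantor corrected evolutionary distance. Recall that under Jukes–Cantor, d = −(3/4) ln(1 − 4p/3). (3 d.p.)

The sequences differ at 6 of 28 sites (2, 9, 14, 18, 19, 28), so p = 6/28 ≈ 0.214286.
d = −(3/4) ln(1 − 4p/3) = −0.75 ln(1 − 0.285715) = −0.75 ln(0.714285)
  = −0.75 × (-0.336473) = 0.252355 substitutions/site.

0.252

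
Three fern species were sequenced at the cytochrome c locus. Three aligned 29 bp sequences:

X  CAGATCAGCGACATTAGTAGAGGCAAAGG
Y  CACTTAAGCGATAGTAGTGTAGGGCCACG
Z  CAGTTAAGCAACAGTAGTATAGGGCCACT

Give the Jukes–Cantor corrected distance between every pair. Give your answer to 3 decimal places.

d(X,Y) = 0.529, d(X,Z) = 0.462, d(Y,Z) = 0.196

X–Y: 11/29 sites differ → p ≈ 0.37931, d = −0.75 ln(1 − 0.505747) = 0.528531 ≈ 0.529.
X–Z: 10/29 sites differ → p ≈ 0.344828, d = −0.75 ln(1 − 0.459771) = 0.461822 ≈ 0.462.
Y–Z: 5/29 sites differ → p ≈ 0.172414, d = −0.75 ln(1 − 0.229885) = 0.195912 ≈ 0.196.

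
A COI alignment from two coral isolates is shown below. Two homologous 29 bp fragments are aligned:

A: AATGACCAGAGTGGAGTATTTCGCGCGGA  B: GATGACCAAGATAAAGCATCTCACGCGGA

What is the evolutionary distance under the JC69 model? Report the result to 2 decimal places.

0.40

The sequences differ at 9 of 29 sites (1, 9, 10, 11, 13, 14, 17, 20, 23), so p = 9/29 ≈ 0.310345.
d = −(3/4) ln(1 − 4p/3) = −0.75 ln(1 − 0.413793) = −0.75 ln(0.586207)
  = −0.75 × (-0.534082) = 0.400562 substitutions/site.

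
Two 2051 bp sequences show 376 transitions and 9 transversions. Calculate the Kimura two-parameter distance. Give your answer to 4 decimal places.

0.2340

P = 376/2051 ≈ 0.183325 and Q = 9/2051 ≈ 0.004388.
Under the Kimura two-parameter model, d = −½ ln(1 − 2P − Q) − ¼ ln(1 − 2Q).
1 − 2P − Q = 0.628962, giving −½ ln(0.628962) = 0.231842.
1 − 2Q = 0.991224, giving −¼ ln(0.991224) = 0.002204.
d = 0.231842 + 0.002204 = 0.234046.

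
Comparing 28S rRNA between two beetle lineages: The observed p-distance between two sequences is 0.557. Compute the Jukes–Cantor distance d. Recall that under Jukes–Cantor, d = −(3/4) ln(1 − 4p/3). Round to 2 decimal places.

1.02

d = −(3/4) ln(1 − 4p/3) = −0.75 ln(1 − 0.742667) = −0.75 ln(0.257333)
  = −0.75 × (-1.357384) = 1.018038 substitutions/site.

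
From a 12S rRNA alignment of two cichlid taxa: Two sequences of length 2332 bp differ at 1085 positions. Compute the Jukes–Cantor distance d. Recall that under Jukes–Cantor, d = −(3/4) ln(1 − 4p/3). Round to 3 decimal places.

p = 1085/2332 ≈ 0.465266.
d = −(3/4) ln(1 − 4p/3) = −0.75 ln(1 − 0.620355) = −0.75 ln(0.379645)
  = −0.75 × (-0.968519) = 0.726389 substitutions/site.

0.726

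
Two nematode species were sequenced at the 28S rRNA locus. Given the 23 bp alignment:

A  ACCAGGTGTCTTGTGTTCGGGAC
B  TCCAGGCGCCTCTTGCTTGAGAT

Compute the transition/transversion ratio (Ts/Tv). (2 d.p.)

3.50

Transitions are A↔G and C↔T; transversions are all other mismatches.
Transitions: 7. Transversions: 2.
R = 7/2 = 3.50.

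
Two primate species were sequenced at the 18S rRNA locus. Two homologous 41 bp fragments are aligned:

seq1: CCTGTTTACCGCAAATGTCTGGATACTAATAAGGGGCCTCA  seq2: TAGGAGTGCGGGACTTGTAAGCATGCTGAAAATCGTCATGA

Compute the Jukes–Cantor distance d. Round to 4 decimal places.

0.8615

The sequences differ at 21 of 41 sites, so p = 21/41 ≈ 0.512195.
d = −(3/4) ln(1 − 4p/3) = −0.75 ln(1 − 0.682927) = −0.75 ln(0.317073)
  = −0.75 × (-1.148623) = 0.861467 substitutions/site.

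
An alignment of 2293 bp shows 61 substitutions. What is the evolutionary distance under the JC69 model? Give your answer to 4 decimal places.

0.0271

p = 61/2293 ≈ 0.026603.
d = −(3/4) ln(1 − 4p/3) = −0.75 ln(1 − 0.035471) = −0.75 ln(0.964529)
  = −0.75 × (-0.036115) = 0.027086 substitutions/site.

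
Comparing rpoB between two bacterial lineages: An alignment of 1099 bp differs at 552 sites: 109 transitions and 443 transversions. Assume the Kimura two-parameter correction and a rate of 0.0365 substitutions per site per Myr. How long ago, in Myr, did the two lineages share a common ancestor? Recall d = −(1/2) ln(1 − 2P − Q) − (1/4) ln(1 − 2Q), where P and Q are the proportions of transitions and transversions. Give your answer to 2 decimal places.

P = 109/1099 ≈ 0.099181 and Q = 443/1099 ≈ 0.403094.
Under the Kimura two-parameter model, d = −½ ln(1 − 2P − Q) − ¼ ln(1 − 2Q).
1 − 2P − Q = 0.398544, giving −½ ln(0.398544) = 0.459969.
1 − 2Q = 0.193812, giving −¼ ln(0.193812) = 0.410217.
d = 0.459969 + 0.410217 = 0.870186.
Under a molecular clock d = 2μt, so t = d/(2μ) = 0.870186 / (2 × 0.0365) = 11.92 Myr.

11.92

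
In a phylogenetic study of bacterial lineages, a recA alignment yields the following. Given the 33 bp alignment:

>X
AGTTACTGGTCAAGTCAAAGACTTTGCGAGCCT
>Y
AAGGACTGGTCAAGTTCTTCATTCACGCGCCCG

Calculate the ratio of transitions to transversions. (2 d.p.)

0.42

Transitions are A↔G and C↔T; transversions are all other mismatches.
Transitions: 5. Transversions: 12.
R = 5/12 = 0.416666… ≈ 0.42 (to 2 d.p.).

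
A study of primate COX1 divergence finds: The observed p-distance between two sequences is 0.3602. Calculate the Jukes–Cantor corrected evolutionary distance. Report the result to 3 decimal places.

d = −(3/4) ln(1 − 4p/3) = −0.75 ln(1 − 0.480267) = −0.75 ln(0.519733)
  = −0.75 × (-0.654440) = 0.490830 substitutions/site.

0.491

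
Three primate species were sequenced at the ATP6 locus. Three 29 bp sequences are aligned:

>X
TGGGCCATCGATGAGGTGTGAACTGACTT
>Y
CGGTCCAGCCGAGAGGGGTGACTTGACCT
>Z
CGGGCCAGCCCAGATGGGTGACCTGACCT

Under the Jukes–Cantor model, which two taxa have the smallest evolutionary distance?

Y and Z

X–Y: 10/29 differ, p = 0.345, d = 0.462.
X–Z: 9/29 differ, p = 0.310, d = 0.401.
Y–Z: 4/29 differ, p = 0.138, d = 0.152.
The smallest distance is between Y and Z.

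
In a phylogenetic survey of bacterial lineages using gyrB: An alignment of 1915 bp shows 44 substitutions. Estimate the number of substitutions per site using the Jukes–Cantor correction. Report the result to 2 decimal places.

0.02

p = 44/1915 ≈ 0.022977.
d = −(3/4) ln(1 − 4p/3) = −0.75 ln(1 − 0.030636) = −0.75 ln(0.969364)
  = −0.75 × (-0.031115) = 0.023336 substitutions/site.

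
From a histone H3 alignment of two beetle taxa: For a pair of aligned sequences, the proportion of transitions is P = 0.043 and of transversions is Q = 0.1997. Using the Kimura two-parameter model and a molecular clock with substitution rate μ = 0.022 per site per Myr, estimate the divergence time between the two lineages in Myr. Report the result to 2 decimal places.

Under the Kimura two-parameter model, d = −½ ln(1 − 2P − Q) − ¼ ln(1 − 2Q).
1 − 2P − Q = 0.7143, giving −½ ln(0.7143) = 0.168226.
1 − 2Q = 0.6006, giving −¼ ln(0.6006) = 0.127457.
d = 0.168226 + 0.127457 = 0.295683.
Under a molecular clock d = 2μt, so t = d/(2μ) = 0.295683 / (2 × 0.022) = 6.72 Myr.

6.72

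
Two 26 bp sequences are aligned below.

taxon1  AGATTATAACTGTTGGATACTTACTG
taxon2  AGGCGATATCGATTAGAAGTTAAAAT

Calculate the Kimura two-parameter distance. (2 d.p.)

0.97

Of 26 sites, 6 differences are transitions and 8 are transversions, so P = 6/26 ≈ 0.230769 and Q = 8/26 ≈ 0.307692.
Under the Kimura two-parameter model, d = −½ ln(1 − 2P − Q) − ¼ ln(1 − 2Q).
1 − 2P − Q = 0.23077, giving −½ ln(0.23077) = 0.733167.
1 − 2Q = 0.384616, giving −¼ ln(0.384616) = 0.238877.
d = 0.733167 + 0.238877 = 0.972044.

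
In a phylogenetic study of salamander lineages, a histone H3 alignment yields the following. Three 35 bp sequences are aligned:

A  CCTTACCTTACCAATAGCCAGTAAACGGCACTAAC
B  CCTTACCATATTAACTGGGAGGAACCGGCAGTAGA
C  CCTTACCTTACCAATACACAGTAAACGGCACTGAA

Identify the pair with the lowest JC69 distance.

A and C

A–B: 12/35 differ, p = 0.343, d = 0.458.
A–C: 4/35 differ, p = 0.114, d = 0.124.
B–C: 13/35 differ, p = 0.371, d = 0.513.
The smallest distance is between A and C.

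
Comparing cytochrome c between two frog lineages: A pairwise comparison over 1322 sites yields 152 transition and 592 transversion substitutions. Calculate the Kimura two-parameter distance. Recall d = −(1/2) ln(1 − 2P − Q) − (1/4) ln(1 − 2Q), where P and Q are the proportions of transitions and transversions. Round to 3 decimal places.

1.131

P = 152/1322 ≈ 0.114977 and Q = 592/1322 ≈ 0.447806.
Under the Kimura two-parameter model, d = −½ ln(1 − 2P − Q) − ¼ ln(1 − 2Q).
1 − 2P − Q = 0.32224, giving −½ ln(0.32224) = 0.566229.
1 − 2Q = 0.104388, giving −¼ ln(0.104388) = 0.564910.
d = 0.566229 + 0.564910 = 1.131139.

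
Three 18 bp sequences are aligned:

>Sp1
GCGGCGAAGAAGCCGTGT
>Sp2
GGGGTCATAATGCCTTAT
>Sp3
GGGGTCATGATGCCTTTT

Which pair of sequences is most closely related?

Sp2 and Sp3

Sp1–Sp2: 8/18 differ, p = 0.444, d = 0.673.
Sp1–Sp3: 7/18 differ, p = 0.389, d = 0.548.
Sp2–Sp3: 2/18 differ, p = 0.111, d = 0.120.
The smallest distance is between Sp2 and Sp3.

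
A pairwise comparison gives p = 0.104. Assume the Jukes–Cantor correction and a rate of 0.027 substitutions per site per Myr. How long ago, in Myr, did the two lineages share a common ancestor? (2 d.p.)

2.07

d = −(3/4) ln(1 − 4p/3) = −0.75 ln(1 − 0.138667) = −0.75 ln(0.861333)
  = −0.75 × (-0.149274) = 0.111956 substitutions/site.
Under a molecular clock d = 2μt, so t = d/(2μ) = 0.111956 / (2 × 0.027) = 2.07 Myr.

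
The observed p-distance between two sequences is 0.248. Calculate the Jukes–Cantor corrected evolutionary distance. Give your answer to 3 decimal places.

d = −(3/4) ln(1 − 4p/3) = −0.75 ln(1 − 0.330667) = −0.75 ln(0.669333)
  = −0.75 × (-0.401474) = 0.301106 substitutions/site.

0.301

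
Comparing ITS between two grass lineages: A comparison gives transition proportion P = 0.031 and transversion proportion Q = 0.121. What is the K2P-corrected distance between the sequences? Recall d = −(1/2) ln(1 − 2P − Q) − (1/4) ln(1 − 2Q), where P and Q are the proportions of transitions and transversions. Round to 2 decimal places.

0.17

Under the Kimura two-parameter model, d = −½ ln(1 − 2P − Q) − ¼ ln(1 − 2Q).
1 − 2P − Q = 0.817, giving −½ ln(0.817) = 0.101058.
1 − 2Q = 0.758, giving −¼ ln(0.758) = 0.069268.
d = 0.101058 + 0.069268 = 0.170326.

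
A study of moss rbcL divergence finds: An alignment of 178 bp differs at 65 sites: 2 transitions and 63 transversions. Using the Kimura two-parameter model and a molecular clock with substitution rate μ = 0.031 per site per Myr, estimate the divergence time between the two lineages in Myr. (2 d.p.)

8.77

P = 2/178 ≈ 0.011236 and Q = 63/178 ≈ 0.353933.
Under the Kimura two-parameter model, d = −½ ln(1 − 2P − Q) − ¼ ln(1 − 2Q).
1 − 2P − Q = 0.623595, giving −½ ln(0.623595) = 0.236127.
1 − 2Q = 0.292134, giving −¼ ln(0.292134) = 0.307636.
d = 0.236127 + 0.307636 = 0.543763.
Under a molecular clock d = 2μt, so t = d/(2μ) = 0.543763 / (2 × 0.031) = 8.77 Myr.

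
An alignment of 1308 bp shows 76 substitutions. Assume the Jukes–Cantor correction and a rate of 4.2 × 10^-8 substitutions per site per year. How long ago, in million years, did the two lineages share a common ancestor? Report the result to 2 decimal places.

0.72

p = 76/1308 ≈ 0.058104.
d = −(3/4) ln(1 − 4p/3) = −0.75 ln(1 − 0.077472) = −0.75 ln(0.922528)
  = −0.75 × (-0.080638) = 0.060479 substitutions/site.
Under a molecular clock d = 2μt, so t = d/(2μ) = 0.060479 / (2 × 4.2 × 10^-8) = 0.72 million years.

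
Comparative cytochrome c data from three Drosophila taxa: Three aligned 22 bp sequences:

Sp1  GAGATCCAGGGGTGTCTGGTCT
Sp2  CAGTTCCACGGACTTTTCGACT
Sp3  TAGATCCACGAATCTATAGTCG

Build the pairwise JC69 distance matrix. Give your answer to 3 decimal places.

d(Sp1,Sp2) = 0.591, d(Sp1,Sp3) = 0.497, d(Sp2,Sp3) = 0.591

Sp1–Sp2: 9/22 sites differ → p ≈ 0.409091, d = −0.75 ln(1 − 0.545455) = 0.591344 ≈ 0.591.
Sp1–Sp3: 8/22 sites differ → p ≈ 0.363636, d = −0.75 ln(1 − 0.484848) = 0.497470 ≈ 0.497.
Sp2–Sp3: 9/22 sites differ → p ≈ 0.409091, d = −0.75 ln(1 − 0.545455) = 0.591344 ≈ 0.591.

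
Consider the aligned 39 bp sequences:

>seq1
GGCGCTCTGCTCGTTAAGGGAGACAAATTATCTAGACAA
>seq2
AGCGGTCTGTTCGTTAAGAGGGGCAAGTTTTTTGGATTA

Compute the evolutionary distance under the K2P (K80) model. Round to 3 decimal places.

Of 39 sites, 9 differences are transitions and 3 are transversions, so P = 9/39 ≈ 0.230769 and Q = 3/39 ≈ 0.076923.
Under the Kimura two-parameter model, d = −½ ln(1 − 2P − Q) − ¼ ln(1 − 2Q).
1 − 2P − Q = 0.461539, giving −½ ln(0.461539) = 0.386594.
1 − 2Q = 0.846154, giving −¼ ln(0.846154) = 0.041763.
d = 0.386594 + 0.041763 = 0.428357.

0.428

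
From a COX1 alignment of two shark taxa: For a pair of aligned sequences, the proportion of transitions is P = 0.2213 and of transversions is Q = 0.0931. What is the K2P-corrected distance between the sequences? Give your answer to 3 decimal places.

Under the Kimura two-parameter model, d = −½ ln(1 − 2P − Q) − ¼ ln(1 − 2Q).
1 − 2P − Q = 0.4643, giving −½ ln(0.4643) = 0.383612.
1 − 2Q = 0.8138, giving −¼ ln(0.8138) = 0.051510.
d = 0.383612 + 0.051510 = 0.435122.

0.435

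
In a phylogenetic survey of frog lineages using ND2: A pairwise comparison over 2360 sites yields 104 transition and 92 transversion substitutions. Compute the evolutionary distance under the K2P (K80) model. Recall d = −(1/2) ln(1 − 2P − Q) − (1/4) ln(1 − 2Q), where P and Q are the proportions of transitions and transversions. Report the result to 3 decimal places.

P = 104/2360 ≈ 0.044068 and Q = 92/2360 ≈ 0.038983.
Under the Kimura two-parameter model, d = −½ ln(1 − 2P − Q) − ¼ ln(1 − 2Q).
1 − 2P − Q = 0.872881, giving −½ ln(0.872881) = 0.067978.
1 − 2Q = 0.922034, giving −¼ ln(0.922034) = 0.020293.
d = 0.067978 + 0.020293 = 0.088271.

0.088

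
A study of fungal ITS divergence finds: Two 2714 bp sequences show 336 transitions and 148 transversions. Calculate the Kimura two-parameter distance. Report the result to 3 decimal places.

P = 336/2714 ≈ 0.123803 and Q = 148/2714 ≈ 0.054532.
Under the Kimura two-parameter model, d = −½ ln(1 − 2P − Q) − ¼ ln(1 − 2Q).
1 − 2P − Q = 0.697862, giving −½ ln(0.697862) = 0.179867.
1 − 2Q = 0.890936, giving −¼ ln(0.890936) = 0.028871.
d = 0.179867 + 0.028871 = 0.208738.

0.209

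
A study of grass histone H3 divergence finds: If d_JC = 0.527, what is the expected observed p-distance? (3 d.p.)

p = (3/4)(1 − e^(−4d/3)) = 0.75 × (1 − e^(-0.702667)) = 0.75 × (1 − 0.495263) = 0.378553.

0.379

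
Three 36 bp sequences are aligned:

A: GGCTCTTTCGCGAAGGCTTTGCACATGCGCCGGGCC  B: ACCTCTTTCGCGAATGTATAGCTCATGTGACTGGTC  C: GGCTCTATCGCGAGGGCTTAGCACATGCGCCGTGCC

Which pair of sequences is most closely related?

A and C

A–B: 11/36 differ, p = 0.306, d = 0.392.
A–C: 4/36 differ, p = 0.111, d = 0.120.
B–C: 13/36 differ, p = 0.361, d = 0.493.
The smallest distance is between A and C.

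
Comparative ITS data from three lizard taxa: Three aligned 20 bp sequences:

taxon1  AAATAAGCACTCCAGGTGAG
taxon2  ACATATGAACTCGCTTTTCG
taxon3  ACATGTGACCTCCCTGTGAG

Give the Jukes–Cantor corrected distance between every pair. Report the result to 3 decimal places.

taxon1–taxon2: 9/20 sites differ → p = 0.45, d = −0.75 ln(1 − 0.6) = 0.687218 ≈ 0.687.
taxon1–taxon3: 7/20 sites differ → p = 0.35, d = −0.75 ln(1 − 0.466667) = 0.471457 ≈ 0.471.
taxon2–taxon3: 6/20 sites differ → p = 0.3, d = −0.75 ln(1 − 0.4) = 0.383119 ≈ 0.383.

d(taxon1,taxon2) = 0.687, d(taxon1,taxon3) = 0.471, d(taxon2,taxon3) = 0.383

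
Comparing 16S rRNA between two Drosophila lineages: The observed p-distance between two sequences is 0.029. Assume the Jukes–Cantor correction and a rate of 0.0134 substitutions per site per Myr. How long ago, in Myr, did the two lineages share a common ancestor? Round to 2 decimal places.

1.10

d = −(3/4) ln(1 − 4p/3) = −0.75 ln(1 − 0.038667) = −0.75 ln(0.961333)
  = −0.75 × (-0.039434) = 0.029576 substitutions/site.
Under a molecular clock d = 2μt, so t = d/(2μ) = 0.029576 / (2 × 0.0134) = 1.10 Myr.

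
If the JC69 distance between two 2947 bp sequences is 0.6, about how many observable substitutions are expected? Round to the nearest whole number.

1217

Invert JC69: p = (3/4)(1 − e^(−4d/3)) = 0.75 × (1 − e^(-0.8)) = 0.75 × (1 − 0.449329) = 0.413003.
Expected differing sites = pL ≈ 0.413003 × 2947 = 1217.119841 ≈ 1217.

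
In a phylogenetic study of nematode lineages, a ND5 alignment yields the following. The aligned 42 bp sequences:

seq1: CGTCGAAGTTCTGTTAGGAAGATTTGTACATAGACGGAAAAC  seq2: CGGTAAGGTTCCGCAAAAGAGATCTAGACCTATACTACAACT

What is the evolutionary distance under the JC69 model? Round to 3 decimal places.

0.756

The sequences differ at 20 of 42 sites, so p = 20/42 ≈ 0.47619.
d = −(3/4) ln(1 − 4p/3) = −0.75 ln(1 − 0.63492) = −0.75 ln(0.36508)
  = −0.75 × (-1.007639) = 0.755729 substitutions/site.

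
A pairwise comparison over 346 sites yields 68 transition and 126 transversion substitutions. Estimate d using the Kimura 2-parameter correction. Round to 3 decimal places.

1.034

P = 68/346 ≈ 0.196532 and Q = 126/346 ≈ 0.364162.
Under the Kimura two-parameter model, d = −½ ln(1 − 2P − Q) − ¼ ln(1 − 2Q).
1 − 2P − Q = 0.242774, giving −½ ln(0.242774) = 0.707812.
1 − 2Q = 0.271676, giving −¼ ln(0.271676) = 0.325786.
d = 0.707812 + 0.325786 = 1.033598.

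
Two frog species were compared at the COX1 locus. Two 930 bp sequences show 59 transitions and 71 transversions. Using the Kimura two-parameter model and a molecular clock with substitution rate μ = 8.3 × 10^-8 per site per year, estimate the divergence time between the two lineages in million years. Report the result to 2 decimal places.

0.93

P = 59/930 ≈ 0.063441 and Q = 71/930 ≈ 0.076344.
Under the Kimura two-parameter model, d = −½ ln(1 − 2P − Q) − ¼ ln(1 − 2Q).
1 − 2P − Q = 0.796774, giving −½ ln(0.796774) = 0.113592.
1 − 2Q = 0.847312, giving −¼ ln(0.847312) = 0.041422.
d = 0.113592 + 0.041422 = 0.155014.
Under a molecular clock d = 2μt, so t = d/(2μ) = 0.155014 / (2 × 8.3 × 10^-8) = 0.93 million years.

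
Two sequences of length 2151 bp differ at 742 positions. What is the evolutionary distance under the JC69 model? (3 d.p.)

p = 742/2151 ≈ 0.344956.
d = −(3/4) ln(1 − 4p/3) = −0.75 ln(1 − 0.459941) = −0.75 ln(0.540059)
  = −0.75 × (-0.616077) = 0.462058 substitutions/site.

0.462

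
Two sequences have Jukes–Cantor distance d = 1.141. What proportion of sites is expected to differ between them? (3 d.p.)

0.586

p = (3/4)(1 − e^(−4d/3)) = 0.75 × (1 − e^(-1.521333)) = 0.75 × (1 − 0.218421) = 0.586184.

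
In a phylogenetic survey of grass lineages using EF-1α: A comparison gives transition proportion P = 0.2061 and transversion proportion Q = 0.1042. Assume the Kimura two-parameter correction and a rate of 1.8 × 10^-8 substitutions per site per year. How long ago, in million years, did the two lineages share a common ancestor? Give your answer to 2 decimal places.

11.71

Under the Kimura two-parameter model, d = −½ ln(1 − 2P − Q) − ¼ ln(1 − 2Q).
1 − 2P − Q = 0.4836, giving −½ ln(0.4836) = 0.363249.
1 − 2Q = 0.7916, giving −¼ ln(0.7916) = 0.058425.
d = 0.363249 + 0.058425 = 0.421674.
Under a molecular clock d = 2μt, so t = d/(2μ) = 0.421674 / (2 × 1.8 × 10^-8) = 11.71 million years.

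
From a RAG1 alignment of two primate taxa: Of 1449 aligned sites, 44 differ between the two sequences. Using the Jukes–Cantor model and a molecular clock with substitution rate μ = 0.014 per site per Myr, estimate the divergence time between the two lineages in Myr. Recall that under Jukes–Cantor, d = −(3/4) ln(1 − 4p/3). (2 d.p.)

1.11

p = 44/1449 ≈ 0.030366.
d = −(3/4) ln(1 − 4p/3) = −0.75 ln(1 − 0.040488) = −0.75 ln(0.959512)
  = −0.75 × (-0.041330) = 0.030998 substitutions/site.
Under a molecular clock d = 2μt, so t = d/(2μ) = 0.030998 / (2 × 0.014) = 1.11 Myr.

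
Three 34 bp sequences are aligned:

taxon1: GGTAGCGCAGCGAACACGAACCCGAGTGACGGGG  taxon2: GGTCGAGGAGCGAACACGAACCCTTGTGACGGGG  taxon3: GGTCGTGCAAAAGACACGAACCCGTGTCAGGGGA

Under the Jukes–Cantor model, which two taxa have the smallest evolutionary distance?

taxon1 and taxon2

taxon1–taxon2: 5/34 differ, p = 0.147, d = 0.164.
taxon1–taxon3: 10/34 differ, p = 0.294, d = 0.373.
taxon2–taxon3: 10/34 differ, p = 0.294, d = 0.373.
The smallest distance is between taxon1 and taxon2.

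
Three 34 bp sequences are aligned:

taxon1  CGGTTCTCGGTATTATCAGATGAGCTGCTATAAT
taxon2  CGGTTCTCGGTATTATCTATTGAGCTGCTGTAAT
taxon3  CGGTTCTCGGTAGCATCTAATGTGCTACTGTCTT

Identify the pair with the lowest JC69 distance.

taxon1 and taxon2

taxon1–taxon2: 4/34 differ, p = 0.118, d = 0.128.
taxon1–taxon3: 9/34 differ, p = 0.265, d = 0.326.
taxon2–taxon3: 7/34 differ, p = 0.206, d = 0.241.
The smallest distance is between taxon1 and taxon2.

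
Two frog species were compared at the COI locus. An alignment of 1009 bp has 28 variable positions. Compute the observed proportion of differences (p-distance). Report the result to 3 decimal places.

p = 28/1009 = 0.027750… ≈ 0.028 (to 3 d.p.).

0.028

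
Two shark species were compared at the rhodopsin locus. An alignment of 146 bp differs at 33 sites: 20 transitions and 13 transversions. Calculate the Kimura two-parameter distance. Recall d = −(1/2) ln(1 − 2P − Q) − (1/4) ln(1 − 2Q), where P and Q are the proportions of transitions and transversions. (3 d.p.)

0.275

P = 20/146 ≈ 0.136986 and Q = 13/146 ≈ 0.089041.
Under the Kimura two-parameter model, d = −½ ln(1 − 2P − Q) − ¼ ln(1 − 2Q).
1 − 2P − Q = 0.636987, giving −½ ln(0.636987) = 0.225503.
1 − 2Q = 0.821918, giving −¼ ln(0.821918) = 0.049029.
d = 0.225503 + 0.049029 = 0.274532.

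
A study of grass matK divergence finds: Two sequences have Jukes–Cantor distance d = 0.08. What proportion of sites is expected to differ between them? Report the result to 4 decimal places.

0.0759

p = (3/4)(1 − e^(−4d/3)) = 0.75 × (1 − e^(-0.106667)) = 0.75 × (1 − 0.898825) = 0.075881.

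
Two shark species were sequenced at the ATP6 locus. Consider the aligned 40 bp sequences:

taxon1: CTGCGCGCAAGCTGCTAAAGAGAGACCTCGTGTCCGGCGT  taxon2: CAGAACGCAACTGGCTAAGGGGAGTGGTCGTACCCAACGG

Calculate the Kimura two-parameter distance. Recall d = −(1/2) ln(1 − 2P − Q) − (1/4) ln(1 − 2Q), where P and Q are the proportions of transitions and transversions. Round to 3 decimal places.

Of 40 sites, 8 differences are transitions and 8 are transversions, so P = 8/40 = 0.2 and Q = 8/40 = 0.2.
Under the Kimura two-parameter model, d = −½ ln(1 − 2P − Q) − ¼ ln(1 − 2Q).
1 − 2P − Q = 0.4, giving −½ ln(0.4) = 0.458145.
1 − 2Q = 0.6, giving −¼ ln(0.6) = 0.127706.
d = 0.458145 + 0.127706 = 0.585851.

0.586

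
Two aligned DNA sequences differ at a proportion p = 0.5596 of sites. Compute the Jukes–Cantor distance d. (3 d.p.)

1.028

d = −(3/4) ln(1 − 4p/3) = −0.75 ln(1 − 0.746133) = −0.75 ln(0.253867)
  = −0.75 × (-1.370945) = 1.028209 substitutions/site.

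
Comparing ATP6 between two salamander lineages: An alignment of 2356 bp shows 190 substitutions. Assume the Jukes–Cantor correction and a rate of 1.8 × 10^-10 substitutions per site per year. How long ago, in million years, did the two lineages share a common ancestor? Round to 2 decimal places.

237.00

p = 190/2356 ≈ 0.080645.
d = −(3/4) ln(1 − 4p/3) = −0.75 ln(1 − 0.107527) = −0.75 ln(0.892473)
  = −0.75 × (-0.113759) = 0.085319 substitutions/site.
Under a molecular clock d = 2μt, so t = d/(2μ) = 0.085319 / (2 × 1.8 × 10^-10) = 237.00 million years.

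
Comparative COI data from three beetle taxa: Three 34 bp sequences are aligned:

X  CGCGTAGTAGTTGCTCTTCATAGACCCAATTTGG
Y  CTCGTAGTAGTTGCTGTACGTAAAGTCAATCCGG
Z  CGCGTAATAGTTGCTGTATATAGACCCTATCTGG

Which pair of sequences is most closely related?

X and Z

X–Y: 9/34 differ, p = 0.265, d = 0.326.
X–Z: 6/34 differ, p = 0.176, d = 0.201.
Y–Z: 9/34 differ, p = 0.265, d = 0.326.
The smallest distance is between X and Z.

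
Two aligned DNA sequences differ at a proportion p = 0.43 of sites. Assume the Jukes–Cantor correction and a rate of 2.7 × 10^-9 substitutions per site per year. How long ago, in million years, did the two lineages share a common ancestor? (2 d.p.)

118.30

d = −(3/4) ln(1 − 4p/3) = −0.75 ln(1 − 0.573333) = −0.75 ln(0.426667)
  = −0.75 × (-0.851751) = 0.638813 substitutions/site.
Under a molecular clock d = 2μt, so t = d/(2μ) = 0.638813 / (2 × 2.7 × 10^-9) = 118.30 million years.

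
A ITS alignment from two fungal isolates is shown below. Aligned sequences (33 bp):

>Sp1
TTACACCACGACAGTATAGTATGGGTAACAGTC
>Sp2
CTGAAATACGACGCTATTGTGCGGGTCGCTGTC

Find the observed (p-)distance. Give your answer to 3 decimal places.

The sequences differ at 13 of 33 positions.
p = 13/33 = 0.393939… ≈ 0.394 (to 3 d.p.).

0.394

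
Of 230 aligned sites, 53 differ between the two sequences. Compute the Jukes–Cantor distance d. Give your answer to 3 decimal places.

0.275

p = 53/230 ≈ 0.230435.
d = −(3/4) ln(1 − 4p/3) = −0.75 ln(1 − 0.307247) = −0.75 ln(0.692753)
  = −0.75 × (-0.367082) = 0.275312 substitutions/site.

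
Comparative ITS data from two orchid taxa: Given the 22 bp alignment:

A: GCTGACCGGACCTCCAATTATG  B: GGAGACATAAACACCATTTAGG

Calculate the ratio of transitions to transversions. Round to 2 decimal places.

0.13

Transitions are A↔G and C↔T; transversions are all other mismatches.
Transitions: 1. Transversions: 8.
R = 1/8 = 0.125 ≈ 0.13 (to 2 d.p.).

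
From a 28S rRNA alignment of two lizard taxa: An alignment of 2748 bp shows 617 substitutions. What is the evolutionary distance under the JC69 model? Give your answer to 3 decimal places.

0.267

p = 617/2748 ≈ 0.224527.
d = −(3/4) ln(1 − 4p/3) = −0.75 ln(1 − 0.299369) = −0.75 ln(0.700631)
  = −0.75 × (-0.355774) = 0.266831 substitutions/site.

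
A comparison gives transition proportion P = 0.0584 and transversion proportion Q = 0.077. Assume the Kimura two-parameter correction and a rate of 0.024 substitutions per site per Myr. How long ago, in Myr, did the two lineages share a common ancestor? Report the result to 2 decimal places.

3.12

Under the Kimura two-parameter model, d = −½ ln(1 − 2P − Q) − ¼ ln(1 − 2Q).
1 − 2P − Q = 0.8062, giving −½ ln(0.8062) = 0.107712.
1 − 2Q = 0.846, giving −¼ ln(0.846) = 0.041809.
d = 0.107712 + 0.041809 = 0.149521.
Under a molecular clock d = 2μt, so t = d/(2μ) = 0.149521 / (2 × 0.024) = 3.12 Myr.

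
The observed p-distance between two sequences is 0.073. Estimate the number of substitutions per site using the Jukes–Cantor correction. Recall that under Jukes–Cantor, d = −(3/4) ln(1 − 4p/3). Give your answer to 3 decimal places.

0.077

d = −(3/4) ln(1 − 4p/3) = −0.75 ln(1 − 0.097333) = −0.75 ln(0.902667)
  = −0.75 × (-0.102402) = 0.076802 substitutions/site.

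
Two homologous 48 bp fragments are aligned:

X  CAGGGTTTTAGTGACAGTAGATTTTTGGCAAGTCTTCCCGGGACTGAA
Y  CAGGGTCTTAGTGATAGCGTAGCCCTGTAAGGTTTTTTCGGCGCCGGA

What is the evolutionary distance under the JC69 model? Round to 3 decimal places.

The sequences differ at 19 of 48 sites, so p = 19/48 ≈ 0.395833.
d = −(3/4) ln(1 − 4p/3) = −0.75 ln(1 − 0.527777) = −0.75 ln(0.472223)
  = −0.75 × (-0.750304) = 0.562728 substitutions/site.

0.563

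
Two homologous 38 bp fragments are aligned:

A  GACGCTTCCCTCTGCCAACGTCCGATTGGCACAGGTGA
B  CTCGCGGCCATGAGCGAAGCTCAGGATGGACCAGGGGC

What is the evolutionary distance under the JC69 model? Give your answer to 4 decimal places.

The sequences differ at 17 of 38 sites, so p = 17/38 ≈ 0.447368.
d = −(3/4) ln(1 − 4p/3) = −0.75 ln(1 − 0.596491) = −0.75 ln(0.403509)
  = −0.75 × (-0.907556) = 0.680667 substitutions/site.

0.6807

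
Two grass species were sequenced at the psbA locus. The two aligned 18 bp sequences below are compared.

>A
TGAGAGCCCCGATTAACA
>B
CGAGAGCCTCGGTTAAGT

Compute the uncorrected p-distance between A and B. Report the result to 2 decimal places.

0.28

The sequences differ at 5 of 18 positions (sites 1, 9, 12, 17, 18).
p = 5/18 = 0.277777… ≈ 0.28 (to 2 d.p.).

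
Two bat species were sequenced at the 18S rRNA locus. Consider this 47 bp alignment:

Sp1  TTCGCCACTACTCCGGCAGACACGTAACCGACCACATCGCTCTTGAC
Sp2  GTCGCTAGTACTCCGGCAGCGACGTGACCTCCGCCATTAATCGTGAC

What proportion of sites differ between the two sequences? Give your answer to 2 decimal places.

0.30

The sequences differ at 14 of 47 positions.
p = 14/47 = 0.297872… ≈ 0.30 (to 2 d.p.).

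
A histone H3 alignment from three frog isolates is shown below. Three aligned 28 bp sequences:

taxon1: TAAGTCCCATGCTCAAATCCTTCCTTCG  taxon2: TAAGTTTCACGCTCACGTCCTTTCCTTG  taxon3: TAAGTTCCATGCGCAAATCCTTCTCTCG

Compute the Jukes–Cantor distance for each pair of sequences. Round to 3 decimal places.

taxon1–taxon2: 8/28 sites differ → p ≈ 0.285714, d = −0.75 ln(1 − 0.380952) = 0.359679 ≈ 0.360.
taxon1–taxon3: 4/28 sites differ → p ≈ 0.142857, d = −0.75 ln(1 − 0.190476) = 0.158482 ≈ 0.158.
taxon2–taxon3: 8/28 sites differ → p ≈ 0.285714, d = −0.75 ln(1 − 0.380952) = 0.359679 ≈ 0.360.

d(taxon1,taxon2) = 0.360, d(taxon1,taxon3) = 0.158, d(taxon2,taxon3) = 0.360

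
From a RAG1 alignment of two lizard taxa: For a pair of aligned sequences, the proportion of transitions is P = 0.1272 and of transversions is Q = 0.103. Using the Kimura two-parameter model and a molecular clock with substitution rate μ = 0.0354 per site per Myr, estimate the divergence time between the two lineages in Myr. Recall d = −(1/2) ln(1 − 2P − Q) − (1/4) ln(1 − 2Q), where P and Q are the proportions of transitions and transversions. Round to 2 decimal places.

Under the Kimura two-parameter model, d = −½ ln(1 − 2P − Q) − ¼ ln(1 − 2Q).
1 − 2P − Q = 0.6426, giving −½ ln(0.6426) = 0.221116.
1 − 2Q = 0.794, giving −¼ ln(0.794) = 0.057668.
d = 0.221116 + 0.057668 = 0.278784.
Under a molecular clock d = 2μt, so t = d/(2μ) = 0.278784 / (2 × 0.0354) = 3.94 Myr.

3.94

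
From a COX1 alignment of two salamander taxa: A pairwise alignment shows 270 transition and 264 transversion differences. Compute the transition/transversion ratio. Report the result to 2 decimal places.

R = 270/264 = 1.022727… ≈ 1.02 (to 2 d.p.).

1.02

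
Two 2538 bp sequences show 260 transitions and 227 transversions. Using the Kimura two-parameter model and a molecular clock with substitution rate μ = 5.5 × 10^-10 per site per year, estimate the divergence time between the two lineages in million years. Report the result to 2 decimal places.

P = 260/2538 ≈ 0.102443 and Q = 227/2538 ≈ 0.089441.
Under the Kimura two-parameter model, d = −½ ln(1 − 2P − Q) − ¼ ln(1 − 2Q).
1 − 2P − Q = 0.705673, giving −½ ln(0.705673) = 0.174302.
1 − 2Q = 0.821118, giving −¼ ln(0.821118) = 0.049272.
d = 0.174302 + 0.049272 = 0.223574.
Under a molecular clock d = 2μt, so t = d/(2μ) = 0.223574 / (2 × 5.5 × 10^-10) = 203.25 million years.

203.25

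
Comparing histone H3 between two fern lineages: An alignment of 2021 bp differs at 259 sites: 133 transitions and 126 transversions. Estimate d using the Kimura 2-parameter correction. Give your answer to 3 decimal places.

0.141

P = 133/2021 ≈ 0.065809 and Q = 126/2021 ≈ 0.062345.
Under the Kimura two-parameter model, d = −½ ln(1 − 2P − Q) − ¼ ln(1 − 2Q).
1 − 2P − Q = 0.806037, giving −½ ln(0.806037) = 0.107813.
1 − 2Q = 0.87531, giving −¼ ln(0.87531) = 0.033294.
d = 0.107813 + 0.033294 = 0.141107.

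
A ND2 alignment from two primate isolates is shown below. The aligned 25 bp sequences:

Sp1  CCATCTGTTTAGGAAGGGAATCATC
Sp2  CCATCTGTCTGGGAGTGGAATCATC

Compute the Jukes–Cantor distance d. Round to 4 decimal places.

0.1800

The sequences differ at 4 of 25 sites (9, 11, 15, 16), so p = 4/25 = 0.16.
d = −(3/4) ln(1 − 4p/3) = −0.75 ln(1 − 0.213333) = −0.75 ln(0.786667)
  = −0.75 × (-0.239950) = 0.179963 substitutions/site.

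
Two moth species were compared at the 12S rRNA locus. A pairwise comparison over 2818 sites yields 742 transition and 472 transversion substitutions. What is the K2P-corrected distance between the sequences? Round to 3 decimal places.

P = 742/2818 ≈ 0.263307 and Q = 472/2818 ≈ 0.167495.
Under the Kimura two-parameter model, d = −½ ln(1 − 2P − Q) − ¼ ln(1 − 2Q).
1 − 2P − Q = 0.305891, giving −½ ln(0.305891) = 0.592263.
1 − 2Q = 0.66501, giving −¼ ln(0.66501) = 0.101988.
d = 0.592263 + 0.101988 = 0.694251.

0.694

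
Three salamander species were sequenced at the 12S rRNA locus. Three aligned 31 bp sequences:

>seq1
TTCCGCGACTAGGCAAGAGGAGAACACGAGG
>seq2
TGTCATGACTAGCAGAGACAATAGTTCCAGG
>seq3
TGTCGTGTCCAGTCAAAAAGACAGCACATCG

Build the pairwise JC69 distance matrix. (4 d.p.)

seq1–seq2: 14/31 sites differ → p ≈ 0.451613, d = −0.75 ln(1 − 0.602151) = 0.691262 ≈ 0.6913.
seq1–seq3: 13/31 sites differ → p ≈ 0.419355, d = −0.75 ln(1 − 0.55914) = 0.614271 ≈ 0.6143.
seq2–seq3: 15/31 sites differ → p ≈ 0.483871, d = −0.75 ln(1 − 0.645161) = 0.777068 ≈ 0.7771.

d(seq1,seq2) = 0.6913, d(seq1,seq3) = 0.6143, d(seq2,seq3) = 0.7771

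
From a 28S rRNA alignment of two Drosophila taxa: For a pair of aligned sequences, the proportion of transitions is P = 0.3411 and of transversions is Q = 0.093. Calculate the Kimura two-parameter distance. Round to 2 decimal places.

Under the Kimura two-parameter model, d = −½ ln(1 − 2P − Q) − ¼ ln(1 − 2Q).
1 − 2P − Q = 0.2248, giving −½ ln(0.2248) = 0.746272.
1 − 2Q = 0.814, giving −¼ ln(0.814) = 0.051449.
d = 0.746272 + 0.051449 = 0.797721.

0.80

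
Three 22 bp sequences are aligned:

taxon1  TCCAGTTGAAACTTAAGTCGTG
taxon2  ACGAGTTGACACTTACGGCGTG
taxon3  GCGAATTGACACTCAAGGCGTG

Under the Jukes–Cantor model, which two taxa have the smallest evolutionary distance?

taxon1–taxon2: 5/22 differ, p = 0.227, d = 0.271.
taxon1–taxon3: 6/22 differ, p = 0.273, d = 0.339.
taxon2–taxon3: 4/22 differ, p = 0.182, d = 0.208.
The smallest distance is between taxon2 and taxon3.

taxon2 and taxon3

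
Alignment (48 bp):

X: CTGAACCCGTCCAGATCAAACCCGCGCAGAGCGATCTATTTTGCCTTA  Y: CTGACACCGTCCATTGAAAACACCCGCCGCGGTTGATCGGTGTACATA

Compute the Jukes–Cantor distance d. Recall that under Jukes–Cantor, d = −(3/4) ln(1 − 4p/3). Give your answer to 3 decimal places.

0.708

The sequences differ at 22 of 48 sites, so p = 22/48 ≈ 0.458333.
d = −(3/4) ln(1 − 4p/3) = −0.75 ln(1 − 0.611111) = −0.75 ln(0.388889)
  = −0.75 × (-0.944461) = 0.708346 substitutions/site.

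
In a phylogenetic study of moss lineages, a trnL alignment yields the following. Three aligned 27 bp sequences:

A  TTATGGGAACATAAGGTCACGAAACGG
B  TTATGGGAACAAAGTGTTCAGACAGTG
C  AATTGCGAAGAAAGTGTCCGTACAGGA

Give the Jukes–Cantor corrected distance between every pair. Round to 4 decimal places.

d(A,B) = 0.4408, d(A,C) = 0.8817, d(B,C) = 0.5107

A–B: 9/27 sites differ → p ≈ 0.333333, d = −0.75 ln(1 − 0.444444) = 0.440839 ≈ 0.4408.
A–C: 14/27 sites differ → p ≈ 0.518519, d = −0.75 ln(1 − 0.691359) = 0.881682 ≈ 0.8817.
B–C: 10/27 sites differ → p ≈ 0.37037, d = −0.75 ln(1 − 0.493827) = 0.510658 ≈ 0.5107.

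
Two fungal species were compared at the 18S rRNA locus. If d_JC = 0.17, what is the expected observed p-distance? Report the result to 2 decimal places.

p = (3/4)(1 − e^(−4d/3)) = 0.75 × (1 − e^(-0.226667)) = 0.75 × (1 − 0.797186) = 0.152111.

0.15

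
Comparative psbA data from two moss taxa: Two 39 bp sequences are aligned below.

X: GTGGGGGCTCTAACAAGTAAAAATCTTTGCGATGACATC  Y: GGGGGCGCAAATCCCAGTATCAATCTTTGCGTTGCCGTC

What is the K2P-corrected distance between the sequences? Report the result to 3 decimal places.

Of 39 sites, 1 differences are transitions and 12 are transversions, so P = 1/39 ≈ 0.025641 and Q = 12/39 ≈ 0.307692.
Under the Kimura two-parameter model, d = −½ ln(1 − 2P − Q) − ¼ ln(1 − 2Q).
1 − 2P − Q = 0.641026, giving −½ ln(0.641026) = 0.222343.
1 − 2Q = 0.384616, giving −¼ ln(0.384616) = 0.238877.
d = 0.222343 + 0.238877 = 0.461220.

0.461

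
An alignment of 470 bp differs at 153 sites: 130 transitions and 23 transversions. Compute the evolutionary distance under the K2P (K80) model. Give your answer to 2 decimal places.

0.49

P = 130/470 ≈ 0.276596 and Q = 23/470 ≈ 0.048936.
Under the Kimura two-parameter model, d = −½ ln(1 − 2P − Q) − ¼ ln(1 − 2Q).
1 − 2P − Q = 0.397872, giving −½ ln(0.397872) = 0.460812.
1 − 2Q = 0.902128, giving −¼ ln(0.902128) = 0.025750.
d = 0.460812 + 0.025750 = 0.486562.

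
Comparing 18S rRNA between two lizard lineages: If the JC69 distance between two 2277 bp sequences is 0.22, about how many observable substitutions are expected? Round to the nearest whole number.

434

Invert JC69: p = (3/4)(1 − e^(−4d/3)) = 0.75 × (1 − e^(-0.293333)) = 0.75 × (1 − 0.745774) = 0.190670.
Expected differing sites = pL ≈ 0.190670 × 2277 = 434.15559 ≈ 434.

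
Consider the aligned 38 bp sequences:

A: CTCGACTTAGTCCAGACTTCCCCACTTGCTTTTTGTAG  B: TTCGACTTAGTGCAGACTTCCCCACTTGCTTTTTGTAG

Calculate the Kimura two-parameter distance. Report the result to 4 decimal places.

0.0546

Of 38 sites, 1 differences are transitions and 1 are transversions, so P = 1/38 ≈ 0.026316 and Q = 1/38 ≈ 0.026316.
Under the Kimura two-parameter model, d = −½ ln(1 − 2P − Q) − ¼ ln(1 − 2Q).
1 − 2P − Q = 0.921052, giving −½ ln(0.921052) = 0.041119.
1 − 2Q = 0.947368, giving −¼ ln(0.947368) = 0.013517.
d = 0.041119 + 0.013517 = 0.054636.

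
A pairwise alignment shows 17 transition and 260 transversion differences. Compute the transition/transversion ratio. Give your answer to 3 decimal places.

R = 17/260 = 0.065384… ≈ 0.065 (to 3 d.p.).

0.065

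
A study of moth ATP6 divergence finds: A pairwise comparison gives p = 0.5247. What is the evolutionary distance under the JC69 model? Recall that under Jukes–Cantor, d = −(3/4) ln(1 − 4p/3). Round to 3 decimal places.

0.902

d = −(3/4) ln(1 − 4p/3) = −0.75 ln(1 − 0.6996) = −0.75 ln(0.3004)
  = −0.75 × (-1.202640) = 0.901980 substitutions/site.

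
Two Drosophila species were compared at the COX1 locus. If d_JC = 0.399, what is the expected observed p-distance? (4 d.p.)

p = (3/4)(1 − e^(−4d/3)) = 0.75 × (1 − e^(-0.532)) = 0.75 × (1 − 0.587429) = 0.309428.

0.3094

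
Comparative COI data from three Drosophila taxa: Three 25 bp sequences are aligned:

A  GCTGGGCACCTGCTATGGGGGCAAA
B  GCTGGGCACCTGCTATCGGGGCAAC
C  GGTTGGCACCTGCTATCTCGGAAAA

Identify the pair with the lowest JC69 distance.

A–B: 2/25 differ, p = 0.080, d = 0.085.
A–C: 6/25 differ, p = 0.240, d = 0.289.
B–C: 6/25 differ, p = 0.240, d = 0.289.
The smallest distance is between A and B.

A and B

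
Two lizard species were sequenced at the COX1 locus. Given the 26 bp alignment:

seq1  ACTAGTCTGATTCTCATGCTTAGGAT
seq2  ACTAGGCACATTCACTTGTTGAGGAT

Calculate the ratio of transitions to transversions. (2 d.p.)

0.17

Transitions are A↔G and C↔T; transversions are all other mismatches.
Transitions: 1. Transversions: 6.
R = 1/6 = 0.166666… ≈ 0.17 (to 2 d.p.).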